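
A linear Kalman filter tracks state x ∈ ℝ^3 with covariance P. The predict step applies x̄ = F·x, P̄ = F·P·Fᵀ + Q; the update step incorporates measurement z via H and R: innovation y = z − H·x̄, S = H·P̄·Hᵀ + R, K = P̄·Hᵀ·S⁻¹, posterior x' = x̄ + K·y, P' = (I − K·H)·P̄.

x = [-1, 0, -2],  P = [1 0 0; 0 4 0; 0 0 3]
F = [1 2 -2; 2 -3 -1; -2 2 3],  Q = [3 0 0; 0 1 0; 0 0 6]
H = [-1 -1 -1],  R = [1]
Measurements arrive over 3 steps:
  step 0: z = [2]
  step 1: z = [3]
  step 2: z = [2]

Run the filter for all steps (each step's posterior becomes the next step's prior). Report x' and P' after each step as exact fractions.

step 0: x' = [9/4, 9/16, -19/4], P' = [23 -37/4 -13; -37/4 623/16 -121/4; -13 -121/4 44]
step 1: x' = [-3910/871, 8197/871, -6807/871], P' = [112297/871 -98559/871 -11136/871; -98559/871 403649/871 -305367/871; -11136/871 -305367/871 315033/871]
step 2: x' = [1121779/328409, -5705536/328409, 3932968/328409], P' = [95098439/328409 -242768759/328409 148929857/328409; -242768759/328409 1056568057/328409 -814369718/328409; 148929857/328409 -814369718/328409 665078282/328409]

step 0: x̄ = F·x = [3, 0, -4]
step 0: P̄ = F·P·Fᵀ + Q = [32 -16 -4; -16 44 -37; -4 -37 53]
step 0: y = z − H·x̄ = [1]
step 0: S = H·P̄·Hᵀ + R = [16]
step 0: K = P̄·Hᵀ·S⁻¹ = [-3/4; 9/16; -3/4]
step 0: x' = x̄ + K·y = [9/4, 9/16, -19/4]
step 0: P' = (I − K·H)·P̄ = [23 -37/4 -13; -37/4 623/16 -121/4; -13 -121/4 44]
step 1: x̄ = F·x = [103/8, 121/16, -141/8]
step 1: P̄ = F·P·Fᵀ + Q = [2459/4 -1319/8 -1149/4; -1319/8 7503/16 -2571/8; -1149/4 -2571/8 2067/4]
step 1: y = z − H·x̄ = [93/16]
step 1: S = H·P̄·Hᵀ + R = [871/16]
step 1: K = P̄·Hᵀ·S⁻¹ = [-2602/871; 277/871; 1470/871]
step 1: x' = x̄ + K·y = [-3910/871, 8197/871, -6807/871]
step 1: P' = (I − K·H)·P̄ = [112297/871 -98559/871 -11136/871; -98559/871 403649/871 -305367/871; -11136/871 -305367/871 315033/871]
step 2: x̄ = F·x = [26098/871, -25604/871, 3793/871]
step 2: P̄ = F·P·Fᵀ + Q = [5082882/871 -2831581/871 -991764/871; -2831581/871 3792983/871 -1531822/871; -991764/871 -1531822/871 2162007/871]
step 2: y = z − H·x̄ = [6029/871]
step 2: S = H·P̄·Hᵀ + R = [328409/871]
step 2: K = P̄·Hᵀ·S⁻¹ = [-1259537/328409; 570420/328409; 361579/328409]
step 2: x' = x̄ + K·y = [1121779/328409, -5705536/328409, 3932968/328409]
step 2: P' = (I − K·H)·P̄ = [95098439/328409 -242768759/328409 148929857/328409; -242768759/328409 1056568057/328409 -814369718/328409; 148929857/328409 -814369718/328409 665078282/328409]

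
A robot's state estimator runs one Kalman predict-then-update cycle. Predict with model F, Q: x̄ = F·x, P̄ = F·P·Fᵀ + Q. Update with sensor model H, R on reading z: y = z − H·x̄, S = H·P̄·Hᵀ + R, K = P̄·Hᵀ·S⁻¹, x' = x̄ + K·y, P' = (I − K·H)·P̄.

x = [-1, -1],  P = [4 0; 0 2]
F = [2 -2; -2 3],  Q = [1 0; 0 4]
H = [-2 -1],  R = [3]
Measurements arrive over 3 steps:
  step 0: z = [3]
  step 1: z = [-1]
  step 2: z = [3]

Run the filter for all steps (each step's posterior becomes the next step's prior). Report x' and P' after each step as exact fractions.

step 0: x̄ = F·x = [0, -1]
step 0: P̄ = F·P·Fᵀ + Q = [25 -28; -28 38]
step 0: y = z − H·x̄ = [2]
step 0: S = H·P̄·Hᵀ + R = [29]
step 0: K = P̄·Hᵀ·S⁻¹ = [-22/29; 18/29]
step 0: x' = x̄ + K·y = [-44/29, 7/29]
step 0: P' = (I − K·H)·P̄ = [241/29 -416/29; -416/29 778/29]
step 1: x̄ = F·x = [-102/29, 109/29]
step 1: P̄ = F·P·Fᵀ + Q = [7433/29 -9792/29; -9792/29 13074/29]
step 1: y = z − H·x̄ = [-124/29]
step 1: S = H·P̄·Hᵀ + R = [3725/29]
step 1: K = P̄·Hᵀ·S⁻¹ = [-5074/3725; 1302/745]
step 1: x' = x̄ + K·y = [8594/3725, -2767/745]
step 1: P' = (I − K·H)·P̄ = [66981/3725 -23748/745; -23748/745 8718/149]
step 2: x̄ = F·x = [44858/3725, -58693/3725]
step 2: P̄ = F·P·Fᵀ + Q = [2093369/3725 -2763024/3725; -2763024/3725 3669254/3725]
step 2: y = z − H·x̄ = [42198/3725]
step 2: S = H·P̄·Hᵀ + R = [1001809/3725]
step 2: K = P̄·Hᵀ·S⁻¹ = [-1423714/1001809; 1856794/1001809]
step 2: x' = x̄ + K·y = [-4064090/1001809, 5249347/1001809]
step 2: P' = (I − K·H)·P̄ = [18844121/1001809 -33417100/1001809; -33417100/1001809 61263818/1001809]

step 0: x' = [-44/29, 7/29], P' = [241/29 -416/29; -416/29 778/29]
step 1: x' = [8594/3725, -2767/745], P' = [66981/3725 -23748/745; -23748/745 8718/149]
step 2: x' = [-4064090/1001809, 5249347/1001809], P' = [18844121/1001809 -33417100/1001809; -33417100/1001809 61263818/1001809]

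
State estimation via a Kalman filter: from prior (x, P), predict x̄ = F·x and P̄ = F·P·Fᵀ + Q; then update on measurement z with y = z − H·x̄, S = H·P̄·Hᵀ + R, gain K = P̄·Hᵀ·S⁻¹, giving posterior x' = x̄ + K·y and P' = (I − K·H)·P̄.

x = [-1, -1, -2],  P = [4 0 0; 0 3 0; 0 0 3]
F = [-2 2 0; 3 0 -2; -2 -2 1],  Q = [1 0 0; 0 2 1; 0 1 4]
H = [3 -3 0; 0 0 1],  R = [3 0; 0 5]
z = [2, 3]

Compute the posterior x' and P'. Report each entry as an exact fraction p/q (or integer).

x' = [6221/12013, -1754/12013, 34954/12013]
P' = [47161/12013 45173/12013 -18595/12013; 45173/12013 47176/12013 -18760/12013; -18595/12013 -18760/12013 50515/12013]

x̄ = F·x = [0, 1, 2]
P̄ = F·P·Fᵀ + Q = [29 -24 4; -24 50 -29; 4 -29 35]
y = z − H·x̄ = [5, 1]
S = H·P̄·Hᵀ + R = [1146 99; 99 40]
K = P̄·Hᵀ·S⁻¹ = [1988/12013 -3719/12013; -2003/12013 -3752/12013; 165/12013 10103/12013]
x' = x̄ + K·y = [6221/12013, -1754/12013, 34954/12013]
P' = (I − K·H)·P̄ = [47161/12013 45173/12013 -18595/12013; 45173/12013 47176/12013 -18760/12013; -18595/12013 -18760/12013 50515/12013]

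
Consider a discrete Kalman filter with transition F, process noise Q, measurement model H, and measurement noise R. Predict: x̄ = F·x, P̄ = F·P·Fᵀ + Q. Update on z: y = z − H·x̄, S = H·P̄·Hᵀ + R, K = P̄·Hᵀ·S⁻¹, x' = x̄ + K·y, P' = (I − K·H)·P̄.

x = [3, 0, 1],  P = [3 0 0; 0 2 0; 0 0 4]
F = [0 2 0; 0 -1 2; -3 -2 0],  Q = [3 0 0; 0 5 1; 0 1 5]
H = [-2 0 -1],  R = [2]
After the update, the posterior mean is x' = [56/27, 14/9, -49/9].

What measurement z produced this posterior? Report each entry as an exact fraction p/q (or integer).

z = [1]

x̄ = F·x = [0, 2, -9]
P̄ = F·P·Fᵀ + Q = [11 -4 -8; -4 23 5; -8 5 40]
S = H·P̄·Hᵀ + R = [54]
K = P̄·Hᵀ·S⁻¹ = [-7/27; 1/18; -4/9]
x' − x̄ = [56/27, -4/9, 32/9] = K·y
y = (KᵀK)⁻¹·Kᵀ·(x' − x̄) = [-8]
z = y + H·x̄ = [-8] + [9] = [1]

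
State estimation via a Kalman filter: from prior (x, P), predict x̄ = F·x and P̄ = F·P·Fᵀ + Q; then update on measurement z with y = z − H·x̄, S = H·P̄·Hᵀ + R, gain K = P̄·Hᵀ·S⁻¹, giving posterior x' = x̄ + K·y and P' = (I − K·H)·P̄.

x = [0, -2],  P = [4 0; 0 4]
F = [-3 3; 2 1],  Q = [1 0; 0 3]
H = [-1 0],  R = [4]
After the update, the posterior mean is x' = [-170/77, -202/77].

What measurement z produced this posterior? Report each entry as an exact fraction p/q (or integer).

x̄ = F·x = [-6, -2]
P̄ = F·P·Fᵀ + Q = [73 -12; -12 23]
S = H·P̄·Hᵀ + R = [77]
K = P̄·Hᵀ·S⁻¹ = [-73/77; 12/77]
x' − x̄ = [292/77, -48/77] = K·y
y = (KᵀK)⁻¹·Kᵀ·(x' − x̄) = [-4]
z = y + H·x̄ = [-4] + [6] = [2]

z = [2]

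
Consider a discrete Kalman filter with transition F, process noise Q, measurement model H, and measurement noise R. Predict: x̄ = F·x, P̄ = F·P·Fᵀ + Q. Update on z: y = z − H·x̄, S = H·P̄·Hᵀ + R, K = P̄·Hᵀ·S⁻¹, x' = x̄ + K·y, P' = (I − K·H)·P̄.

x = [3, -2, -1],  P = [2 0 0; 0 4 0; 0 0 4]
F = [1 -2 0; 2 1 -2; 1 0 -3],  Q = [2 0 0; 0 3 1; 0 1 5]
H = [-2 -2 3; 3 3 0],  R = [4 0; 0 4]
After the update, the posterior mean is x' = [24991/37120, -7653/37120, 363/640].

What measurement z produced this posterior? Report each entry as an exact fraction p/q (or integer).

x̄ = F·x = [7, 6, 6]
P̄ = F·P·Fᵀ + Q = [20 -4 2; -4 31 29; 2 29 43]
S = H·P̄·Hᵀ + R = [191 21; 21 391]
K = P̄·Hᵀ·S⁻¹ = [-5587/37120 4857/37120; 5601/37120 7389/37120; 209/640 141/640]
x' − x̄ = [-234849/37120, -230373/37120, -3477/640] = K·y
y = (KᵀK)⁻¹·Kᵀ·(x' − x̄) = [9, -38]
z = y + H·x̄ = [9, -38] + [-8, 39] = [1, 1]

z = [1, 1]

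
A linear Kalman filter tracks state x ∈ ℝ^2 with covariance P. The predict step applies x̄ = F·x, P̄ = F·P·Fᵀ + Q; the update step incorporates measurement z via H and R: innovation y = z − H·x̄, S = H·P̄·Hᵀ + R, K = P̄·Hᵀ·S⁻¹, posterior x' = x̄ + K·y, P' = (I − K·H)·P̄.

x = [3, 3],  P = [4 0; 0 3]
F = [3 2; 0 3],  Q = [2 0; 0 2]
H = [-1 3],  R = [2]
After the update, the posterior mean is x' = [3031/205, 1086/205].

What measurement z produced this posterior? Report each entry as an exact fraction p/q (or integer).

x̄ = F·x = [15, 9]
P̄ = F·P·Fᵀ + Q = [50 18; 18 29]
S = H·P̄·Hᵀ + R = [205]
K = P̄·Hᵀ·S⁻¹ = [4/205; 69/205]
x' − x̄ = [-44/205, -759/205] = K·y
y = (KᵀK)⁻¹·Kᵀ·(x' − x̄) = [-11]
z = y + H·x̄ = [-11] + [12] = [1]

z = [1]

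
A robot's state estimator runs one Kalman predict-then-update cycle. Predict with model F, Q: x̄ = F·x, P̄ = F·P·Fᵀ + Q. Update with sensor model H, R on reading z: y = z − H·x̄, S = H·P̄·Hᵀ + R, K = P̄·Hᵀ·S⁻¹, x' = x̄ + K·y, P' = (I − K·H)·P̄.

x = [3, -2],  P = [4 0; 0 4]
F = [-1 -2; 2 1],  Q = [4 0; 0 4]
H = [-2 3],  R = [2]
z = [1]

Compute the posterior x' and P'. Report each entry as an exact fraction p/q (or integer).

x' = [685/253, 544/253]
P' = [1464/253 944/253; 944/253 664/253]

x̄ = F·x = [1, 4]
P̄ = F·P·Fᵀ + Q = [24 -16; -16 24]
y = z − H·x̄ = [-9]
S = H·P̄·Hᵀ + R = [506]
K = P̄·Hᵀ·S⁻¹ = [-48/253; 52/253]
x' = x̄ + K·y = [685/253, 544/253]
P' = (I − K·H)·P̄ = [1464/253 944/253; 944/253 664/253]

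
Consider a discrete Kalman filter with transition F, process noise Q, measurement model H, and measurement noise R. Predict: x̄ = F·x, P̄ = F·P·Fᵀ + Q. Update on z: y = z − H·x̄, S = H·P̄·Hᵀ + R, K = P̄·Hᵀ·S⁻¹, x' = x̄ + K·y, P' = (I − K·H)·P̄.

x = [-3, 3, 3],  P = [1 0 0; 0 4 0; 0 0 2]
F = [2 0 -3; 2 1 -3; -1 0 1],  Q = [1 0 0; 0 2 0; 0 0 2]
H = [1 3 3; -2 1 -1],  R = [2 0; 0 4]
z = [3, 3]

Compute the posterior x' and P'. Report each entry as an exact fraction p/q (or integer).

x̄ = F·x = [-15, -12, 6]
P̄ = F·P·Fᵀ + Q = [23 22 -8; 22 28 -8; -8 -8 5]
y = z − H·x̄ = [36, -9]
S = H·P̄·Hᵀ + R = [262 -31; -31 25]
K = P̄·Hᵀ·S⁻¹ = [1129/5589 -2177/5589; 1802/5589 446/5589; -332/5589 259/5589]
x' = x̄ + K·y = [-38/9, -10/9, 31/9]
P' = (I − K·H)·P̄ = [20330/5589 12964/5589 -18988/5589; 12964/5589 12296/5589 -15416/5589; -18988/5589 -15416/5589 21524/5589]

x' = [-38/9, -10/9, 31/9]
P' = [20330/5589 12964/5589 -18988/5589; 12964/5589 12296/5589 -15416/5589; -18988/5589 -15416/5589 21524/5589]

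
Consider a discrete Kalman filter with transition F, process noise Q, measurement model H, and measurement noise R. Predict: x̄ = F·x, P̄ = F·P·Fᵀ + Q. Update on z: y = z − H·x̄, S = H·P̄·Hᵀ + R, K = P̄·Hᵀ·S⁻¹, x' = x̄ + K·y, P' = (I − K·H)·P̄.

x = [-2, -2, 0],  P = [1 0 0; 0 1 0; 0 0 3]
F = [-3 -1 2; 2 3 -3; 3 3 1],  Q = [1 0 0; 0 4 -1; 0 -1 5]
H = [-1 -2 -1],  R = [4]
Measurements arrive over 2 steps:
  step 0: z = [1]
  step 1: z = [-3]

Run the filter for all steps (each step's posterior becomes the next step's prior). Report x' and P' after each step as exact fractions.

step 0: x' = [181/129, 76/43, -286/43], P' = [1598/129 -347/43 112/43; -347/43 440/43 -445/43; 112/43 -445/43 818/43]
step 1: x' = [-279738/31091, 172210/31091, 33326/31091], P' = [2639355/31091 -745220/31091 -1183751/31091; -745220/31091 374436/31091 72660/31091; -1183751/31091 72660/31091 1044491/31091]

step 0: x̄ = F·x = [8, -10, -12]
step 0: P̄ = F·P·Fᵀ + Q = [23 -27 -6; -27 44 5; -6 5 26]
step 0: y = z − H·x̄ = [-23]
step 0: S = H·P̄·Hᵀ + R = [129]
step 0: K = P̄·Hᵀ·S⁻¹ = [37/129; -22/43; -10/43]
step 0: x' = x̄ + K·y = [181/129, 76/43, -286/43]
step 0: P' = (I − K·H)·P̄ = [1598/129 -347/43 112/43; -347/43 440/43 -445/43; 112/43 -445/43 818/43]
step 1: x̄ = F·x = [-829/43, 3620/129, 123/43]
step 1: P̄ = F·P·Fᵀ + Q = [6903/43 -8156/43 -2203/43; -8156/43 48380/129 1340/43; -2203/43 1340/43 1543/43]
step 1: y = z − H·x̄ = [4735/129]
step 1: S = H·P̄·Hᵀ + R = [124364/129]
step 1: K = P̄·Hᵀ·S⁻¹ = [8709/31091; -19078/31091; -1515/31091]
step 1: x' = x̄ + K·y = [-279738/31091, 172210/31091, 33326/31091]
step 1: P' = (I − K·H)·P̄ = [2639355/31091 -745220/31091 -1183751/31091; -745220/31091 374436/31091 72660/31091; -1183751/31091 72660/31091 1044491/31091]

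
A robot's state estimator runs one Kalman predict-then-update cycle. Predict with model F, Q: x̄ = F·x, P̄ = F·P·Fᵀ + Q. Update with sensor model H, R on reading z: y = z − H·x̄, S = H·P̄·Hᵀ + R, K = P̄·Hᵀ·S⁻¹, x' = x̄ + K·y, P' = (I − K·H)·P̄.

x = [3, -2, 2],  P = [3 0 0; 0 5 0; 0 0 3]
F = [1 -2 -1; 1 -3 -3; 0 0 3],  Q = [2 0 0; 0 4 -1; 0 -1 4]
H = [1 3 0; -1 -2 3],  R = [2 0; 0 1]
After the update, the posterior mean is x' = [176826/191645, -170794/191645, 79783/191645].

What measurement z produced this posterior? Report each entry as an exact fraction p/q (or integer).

z = [-2, 2]

x̄ = F·x = [5, 3, 6]
P̄ = F·P·Fᵀ + Q = [28 42 -9; 42 79 -28; -9 -28 31]
S = H·P̄·Hᵀ + R = [993 -991; -991 1182]
K = P̄·Hᵀ·S⁻¹ = [44279/191645 14587/191645; 48334/191645 -5523/191645; 46652/191645 64731/191645]
x' − x̄ = [-781399/191645, -745729/191645, -1070087/191645] = K·y
y = (KᵀK)⁻¹·Kᵀ·(x' − x̄) = [-16, -5]
z = y + H·x̄ = [-16, -5] + [14, 7] = [-2, 2]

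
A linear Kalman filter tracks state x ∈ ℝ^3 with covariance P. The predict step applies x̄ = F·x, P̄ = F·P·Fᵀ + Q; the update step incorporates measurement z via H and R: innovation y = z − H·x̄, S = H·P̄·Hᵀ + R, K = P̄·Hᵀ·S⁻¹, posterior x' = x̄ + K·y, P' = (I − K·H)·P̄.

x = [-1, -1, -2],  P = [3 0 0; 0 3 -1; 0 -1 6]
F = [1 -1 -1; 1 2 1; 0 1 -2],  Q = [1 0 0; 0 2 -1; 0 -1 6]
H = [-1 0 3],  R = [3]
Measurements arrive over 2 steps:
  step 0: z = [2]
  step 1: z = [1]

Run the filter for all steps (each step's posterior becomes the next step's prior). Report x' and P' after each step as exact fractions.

step 0: x' = [41/23, -1465/299, 382/299], P' = [240/23 -132/23 81/23; -132/23 5645/299 -578/299; 81/23 -578/299 454/299]
step 1: x' = [-6871/7705, -9306/7705, -113/7705], P' = [889221/169510 -835149/169510 129654/84755; -835149/169510 7605761/169510 -122896/84755; 129654/84755 -122896/84755 65137/84755]

step 0: x̄ = F·x = [2, -5, 3]
step 0: P̄ = F·P·Fᵀ + Q = [11 -6 8; -6 19 -4; 8 -4 37]
step 0: y = z − H·x̄ = [-5]
step 0: S = H·P̄·Hᵀ + R = [299]
step 0: K = P̄·Hᵀ·S⁻¹ = [1/23; -6/299; 103/299]
step 0: x' = x̄ + K·y = [41/23, -1465/299, 382/299]
step 0: P' = (I − K·H)·P̄ = [240/23 -132/23 81/23; -132/23 5645/299 -578/299; 81/23 -578/299 454/299]
step 1: x̄ = F·x = [1616/299, -155/23, -2229/299]
step 1: P̄ = F·P·Fᵀ + Q = [9688/299 -662/23 -9137/299; -662/23 1514/23 615/23; -9137/299 615/23 11567/299]
step 1: y = z − H·x̄ = [374/13]
step 1: S = H·P̄·Hᵀ + R = [7370/13]
step 1: K = P̄·Hᵀ·S⁻¹ = [-1613/7370; 1417/7370; 953/3685]
step 1: x' = x̄ + K·y = [-6871/7705, -9306/7705, -113/7705]
step 1: P' = (I − K·H)·P̄ = [889221/169510 -835149/169510 129654/84755; -835149/169510 7605761/169510 -122896/84755; 129654/84755 -122896/84755 65137/84755]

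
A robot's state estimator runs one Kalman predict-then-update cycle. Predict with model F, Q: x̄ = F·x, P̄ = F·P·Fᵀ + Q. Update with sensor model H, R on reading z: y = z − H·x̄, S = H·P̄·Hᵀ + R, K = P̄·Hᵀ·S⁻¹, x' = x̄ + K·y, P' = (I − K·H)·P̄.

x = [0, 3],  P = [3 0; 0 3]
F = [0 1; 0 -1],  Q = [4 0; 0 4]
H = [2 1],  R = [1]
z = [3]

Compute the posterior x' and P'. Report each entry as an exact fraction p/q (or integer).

x' = [3, -3]
P' = [47/24 -83/24; -83/24 167/24]

x̄ = F·x = [3, -3]
P̄ = F·P·Fᵀ + Q = [7 -3; -3 7]
y = z − H·x̄ = [0]
S = H·P̄·Hᵀ + R = [24]
K = P̄·Hᵀ·S⁻¹ = [11/24; 1/24]
x' = x̄ + K·y = [3, -3]
P' = (I − K·H)·P̄ = [47/24 -83/24; -83/24 167/24]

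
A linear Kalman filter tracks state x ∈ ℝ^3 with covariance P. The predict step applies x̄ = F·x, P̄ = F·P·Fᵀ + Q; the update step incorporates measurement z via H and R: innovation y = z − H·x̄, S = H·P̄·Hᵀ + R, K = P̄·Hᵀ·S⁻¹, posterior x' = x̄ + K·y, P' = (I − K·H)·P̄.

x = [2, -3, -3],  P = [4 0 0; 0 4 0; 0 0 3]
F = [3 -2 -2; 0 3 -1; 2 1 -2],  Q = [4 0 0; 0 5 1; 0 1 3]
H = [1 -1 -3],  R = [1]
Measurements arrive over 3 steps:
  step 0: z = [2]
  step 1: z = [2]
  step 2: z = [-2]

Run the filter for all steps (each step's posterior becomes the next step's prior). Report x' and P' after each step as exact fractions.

step 0: x̄ = F·x = [18, -6, 7]
step 0: P̄ = F·P·Fᵀ + Q = [68 -18 28; -18 44 19; 28 19 35]
step 0: y = z − H·x̄ = [-1]
step 0: S = H·P̄·Hᵀ + R = [410]
step 0: K = P̄·Hᵀ·S⁻¹ = [1/205; -119/410; -48/205]
step 0: x' = x̄ + K·y = [3689/205, -2341/410, 1483/205]
step 0: P' = (I − K·H)·P̄ = [13938/205 -3571/205 5836/205; -3571/205 3879/410 -1817/205; 5836/205 -1817/205 2567/205]
step 1: x̄ = F·x = [10442/205, -9989/410, 6483/410]
step 1: P̄ = F·P·Fᵀ + Q = [102572/205 -48882/205 31594/205; -48882/205 63899/410 -18443/410; 31594/205 -18443/410 29741/410]
step 1: y = z − H·x̄ = [-5302/205]
step 1: S = H·P̄·Hᵀ + R = [121432/205]
step 1: K = P̄·Hᵀ·S⁻¹ = [7084/15179; -53167/121432; -949/30358]
step 1: x' = x̄ + K·y = [589950/15179, -791709/60716, 504571/30358]
step 1: P' = (I − K·H)·P̄ = [5636468/15179 -1782170/15179 2470518/15179; -1782170/15179 5136399/121432 -805858/15179; 2470518/15179 -805858/15179 2184567/30358]
step 2: x̄ = F·x = [3322267/30358, -3384269/60716, 1909607/60716]
step 2: P̄ = F·P·Fᵀ + Q = [86038443/30358 -87581537/60716 49476465/60716; -87581537/60716 94254203/121432 -46937235/121432; 49476465/60716 -46937235/121432 31465607/121432]
step 2: y = z − H·x̄ = [-2210707/30358]
step 2: S = H·P̄·Hᵀ + R = [49176257/30358]
step 2: K = P̄·Hᵀ·S⁻¹ = [3271442/2892721; -32151393/49176257; 12873336/49176257]
step 2: x' = x̄ + K·y = [156676447/5785442, -1598989589/196705028, 2436852005/196705028]
step 2: P' = (I − K·H)·P̄ = [4410406085/5785442 -2831946535/11570884 3879890979/11570884; -2831946535/11570884 32954781125/393410056 -42994584057/393410056; 3879890979/11570884 -42994584057/393410056 58269296885/393410056]

step 0: x' = [3689/205, -2341/410, 1483/205], P' = [13938/205 -3571/205 5836/205; -3571/205 3879/410 -1817/205; 5836/205 -1817/205 2567/205]
step 1: x' = [589950/15179, -791709/60716, 504571/30358], P' = [5636468/15179 -1782170/15179 2470518/15179; -1782170/15179 5136399/121432 -805858/15179; 2470518/15179 -805858/15179 2184567/30358]
step 2: x' = [156676447/5785442, -1598989589/196705028, 2436852005/196705028], P' = [4410406085/5785442 -2831946535/11570884 3879890979/11570884; -2831946535/11570884 32954781125/393410056 -42994584057/393410056; 3879890979/11570884 -42994584057/393410056 58269296885/393410056]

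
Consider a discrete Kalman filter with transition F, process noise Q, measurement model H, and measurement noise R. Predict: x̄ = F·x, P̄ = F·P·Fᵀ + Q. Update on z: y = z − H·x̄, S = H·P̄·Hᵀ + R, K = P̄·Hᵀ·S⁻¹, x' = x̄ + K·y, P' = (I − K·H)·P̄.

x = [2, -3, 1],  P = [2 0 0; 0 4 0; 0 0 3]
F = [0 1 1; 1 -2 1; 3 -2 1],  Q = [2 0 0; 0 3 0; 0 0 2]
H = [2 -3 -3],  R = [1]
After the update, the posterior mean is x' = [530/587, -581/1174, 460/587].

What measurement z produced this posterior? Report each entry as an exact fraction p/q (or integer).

x̄ = F·x = [-2, 9, 13]
P̄ = F·P·Fᵀ + Q = [9 -5 -5; -5 24 25; -5 25 39]
S = H·P̄·Hᵀ + R = [1174]
K = P̄·Hᵀ·S⁻¹ = [24/587; -157/1174; -101/587]
x' − x̄ = [1704/587, -11147/1174, -7171/587] = K·y
y = (KᵀK)⁻¹·Kᵀ·(x' − x̄) = [71]
z = y + H·x̄ = [71] + [-70] = [1]

z = [1]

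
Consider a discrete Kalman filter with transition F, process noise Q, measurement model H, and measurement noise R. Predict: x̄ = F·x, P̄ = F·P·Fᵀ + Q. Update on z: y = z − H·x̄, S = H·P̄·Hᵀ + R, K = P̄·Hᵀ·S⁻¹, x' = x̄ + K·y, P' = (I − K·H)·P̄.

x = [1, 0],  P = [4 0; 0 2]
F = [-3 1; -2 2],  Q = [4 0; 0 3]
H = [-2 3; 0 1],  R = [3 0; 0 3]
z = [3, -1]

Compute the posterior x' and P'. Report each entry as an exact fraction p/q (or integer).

x̄ = F·x = [-3, -2]
P̄ = F·P·Fᵀ + Q = [42 28; 28 27]
y = z − H·x̄ = [3, 1]
S = H·P̄·Hᵀ + R = [78 25; 25 30]
K = P̄·Hᵀ·S⁻¹ = [-20/49 312/245; 15/343 1481/1715]
x' = x̄ + K·y = [-723/245, -1724/1715]
P' = (I − K·H)·P̄ = [222/35 936/245; 936/245 4443/1715]

x' = [-723/245, -1724/1715]
P' = [222/35 936/245; 936/245 4443/1715]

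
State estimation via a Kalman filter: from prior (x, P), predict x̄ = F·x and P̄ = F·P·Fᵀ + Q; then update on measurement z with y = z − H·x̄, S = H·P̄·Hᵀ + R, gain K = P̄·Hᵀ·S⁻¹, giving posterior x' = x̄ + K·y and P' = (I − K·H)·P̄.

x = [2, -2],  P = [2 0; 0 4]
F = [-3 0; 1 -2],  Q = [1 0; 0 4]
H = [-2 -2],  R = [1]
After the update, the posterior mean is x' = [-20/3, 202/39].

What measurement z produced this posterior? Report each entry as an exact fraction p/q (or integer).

z = [3]

x̄ = F·x = [-6, 6]
P̄ = F·P·Fᵀ + Q = [19 -6; -6 22]
S = H·P̄·Hᵀ + R = [117]
K = P̄·Hᵀ·S⁻¹ = [-2/9; -32/117]
x' − x̄ = [-2/3, -32/39] = K·y
y = (KᵀK)⁻¹·Kᵀ·(x' − x̄) = [3]
z = y + H·x̄ = [3] + [0] = [3]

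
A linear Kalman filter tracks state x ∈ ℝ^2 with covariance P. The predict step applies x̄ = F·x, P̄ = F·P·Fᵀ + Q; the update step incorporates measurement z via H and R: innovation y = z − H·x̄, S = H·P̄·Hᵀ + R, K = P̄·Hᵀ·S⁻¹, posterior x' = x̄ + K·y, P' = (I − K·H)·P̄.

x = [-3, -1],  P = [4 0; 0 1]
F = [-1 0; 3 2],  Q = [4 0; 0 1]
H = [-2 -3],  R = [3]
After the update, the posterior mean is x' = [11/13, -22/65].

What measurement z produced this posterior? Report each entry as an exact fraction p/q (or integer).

x̄ = F·x = [3, -11]
P̄ = F·P·Fᵀ + Q = [8 -12; -12 41]
S = H·P̄·Hᵀ + R = [260]
K = P̄·Hᵀ·S⁻¹ = [1/13; -99/260]
x' − x̄ = [-28/13, 693/65] = K·y
y = (KᵀK)⁻¹·Kᵀ·(x' − x̄) = [-28]
z = y + H·x̄ = [-28] + [27] = [-1]

z = [-1]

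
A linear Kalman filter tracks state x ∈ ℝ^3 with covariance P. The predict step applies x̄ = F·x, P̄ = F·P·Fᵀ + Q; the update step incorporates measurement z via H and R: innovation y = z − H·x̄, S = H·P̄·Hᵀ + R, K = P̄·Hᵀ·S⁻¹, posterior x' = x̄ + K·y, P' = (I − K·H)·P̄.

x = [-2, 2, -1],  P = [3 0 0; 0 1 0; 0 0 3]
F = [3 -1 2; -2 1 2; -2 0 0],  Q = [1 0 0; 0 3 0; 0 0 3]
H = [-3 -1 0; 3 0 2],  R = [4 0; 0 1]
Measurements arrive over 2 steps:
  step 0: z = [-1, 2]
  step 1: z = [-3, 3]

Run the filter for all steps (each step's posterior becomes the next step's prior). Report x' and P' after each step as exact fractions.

step 0: x̄ = F·x = [-10, 4, 4]
step 0: P̄ = F·P·Fᵀ + Q = [41 -7 -18; -7 28 12; -18 12 15]
step 0: y = z − H·x̄ = [-27, 24]
step 0: S = H·P̄·Hᵀ + R = [359 -264; -264 214]
step 0: K = P̄·Hᵀ·S⁻¹ = [-928/3565 609/7130; -353/3565 -771/7130; 1326/3565 1236/3565]
step 0: x' = x̄ + K·y = [-106/115, 469/115, 262/115]
step 0: P' = (I − K·H)·P̄ = [24051/7130 -64729/7130 -17886/3565; -64729/7130 197011/7130 48354/3565; -17886/3565 48354/3565 27447/3565]
step 1: x̄ = F·x = [-263/115, 241/23, 212/115]
step 1: P̄ = F·P·Fᵀ + Q = [106227/3565 -51693/713 -65338/3565; -51693/713 293221/1426 36875/713; -65338/3565 36875/713 58797/3565]
step 1: y = z − H·x̄ = [71/115, 142/23]
step 1: S = H·P̄·Hᵀ + R = [305131/7130 -31474/713; -31474/713 82148/713]
step 1: K = P̄·Hᵀ·S⁻¹ = [680677/5315489 10775251/21261956; -6536040/5315489 -31066793/21261956; -1060358/5315489 -1421116/5315489]
step 1: x' = x̄ + K·y = [9790635/10630978, 7421733/10630978, 370486/5315489]
step 1: P' = (I − K·H)·P̄ = [111288449/21261956 -344756179/21261956 -40386262/5315489; -344756179/21261956 1138845177/21261956 125400218/5315489; -40386262/5315489 125400218/5315489 59868835/5315489]

step 0: x' = [-106/115, 469/115, 262/115], P' = [24051/7130 -64729/7130 -17886/3565; -64729/7130 197011/7130 48354/3565; -17886/3565 48354/3565 27447/3565]
step 1: x' = [9790635/10630978, 7421733/10630978, 370486/5315489], P' = [111288449/21261956 -344756179/21261956 -40386262/5315489; -344756179/21261956 1138845177/21261956 125400218/5315489; -40386262/5315489 125400218/5315489 59868835/5315489]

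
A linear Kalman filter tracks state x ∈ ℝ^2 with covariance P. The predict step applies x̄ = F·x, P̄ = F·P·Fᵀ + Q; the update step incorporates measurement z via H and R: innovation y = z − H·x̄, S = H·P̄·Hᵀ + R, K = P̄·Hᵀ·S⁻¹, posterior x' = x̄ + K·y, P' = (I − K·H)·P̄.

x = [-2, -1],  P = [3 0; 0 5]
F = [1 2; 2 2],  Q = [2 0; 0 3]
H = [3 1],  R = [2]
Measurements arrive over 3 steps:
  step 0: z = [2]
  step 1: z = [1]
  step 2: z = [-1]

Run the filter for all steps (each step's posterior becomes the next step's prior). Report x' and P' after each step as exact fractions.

step 0: x' = [174/209, -124/209], P' = [249/418 -545/418; -545/418 1861/418]
step 1: x' = [5223/91343, 74350/91343], P' = [41497/91343 -77053/91343; -77053/91343 269859/91343]
step 2: x' = [-2370074/7122525, 139991/1424505], P' = [6465427/14245050 -2404723/2849010; -2404723/2849010 1683103/569802]

step 0: x̄ = F·x = [-4, -6]
step 0: P̄ = F·P·Fᵀ + Q = [25 26; 26 35]
step 0: y = z − H·x̄ = [20]
step 0: S = H·P̄·Hᵀ + R = [418]
step 0: K = P̄·Hᵀ·S⁻¹ = [101/418; 113/418]
step 0: x' = x̄ + K·y = [174/209, -124/209]
step 0: P' = (I − K·H)·P̄ = [249/418 -545/418; -545/418 1861/418]
step 1: x̄ = F·x = [-74/209, 100/209]
step 1: P̄ = F·P·Fᵀ + Q = [6349/418 2336/209; 2336/209 2667/209]
step 1: y = z − H·x̄ = [331/209]
step 1: S = H·P̄·Hᵀ + R = [91343/418]
step 1: K = P̄·Hᵀ·S⁻¹ = [23719/91343; 19350/91343]
step 1: x' = x̄ + K·y = [5223/91343, 74350/91343]
step 1: P' = (I − K·H)·P̄ = [41497/91343 -77053/91343; -77053/91343 269859/91343]
step 2: x̄ = F·x = [21989/13049, 159146/91343]
step 2: P̄ = F·P·Fᵀ + Q = [142201/13049 100016/13049; 100016/13049 903029/91343]
step 2: y = z − H·x̄ = [-712258/91343]
step 2: S = H·P̄·Hᵀ + R = [14245050/91343]
step 2: K = P̄·Hᵀ·S⁻¹ = [3686333/14245050; 600673/2849010]
step 2: x' = x̄ + K·y = [-2370074/7122525, 139991/1424505]
step 2: P' = (I − K·H)·P̄ = [6465427/14245050 -2404723/2849010; -2404723/2849010 1683103/569802]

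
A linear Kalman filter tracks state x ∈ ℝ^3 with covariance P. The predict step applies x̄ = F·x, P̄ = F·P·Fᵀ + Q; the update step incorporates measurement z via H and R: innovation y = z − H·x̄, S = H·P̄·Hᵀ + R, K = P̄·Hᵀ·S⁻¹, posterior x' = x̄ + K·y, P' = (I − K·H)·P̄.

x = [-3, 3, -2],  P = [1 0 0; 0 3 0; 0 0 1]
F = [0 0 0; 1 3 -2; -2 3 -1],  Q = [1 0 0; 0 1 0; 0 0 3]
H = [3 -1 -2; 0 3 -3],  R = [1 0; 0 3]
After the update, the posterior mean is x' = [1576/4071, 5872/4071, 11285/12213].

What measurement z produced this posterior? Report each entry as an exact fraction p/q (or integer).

z = [-2, 2]

x̄ = F·x = [0, 10, 17]
P̄ = F·P·Fᵀ + Q = [1 0 0; 0 33 27; 0 27 35]
S = H·P̄·Hᵀ + R = [291 30; 30 129]
K = P̄·Hᵀ·S⁻¹ = [43/4071 -10/4071; -1307/4071 872/4071; -3931/12213 -1358/12213]
x' − x̄ = [1576/4071, -34838/4071, -196336/12213] = K·y
y = (KᵀK)⁻¹·Kᵀ·(x' − x̄) = [42, 23]
z = y + H·x̄ = [42, 23] + [-44, -21] = [-2, 2]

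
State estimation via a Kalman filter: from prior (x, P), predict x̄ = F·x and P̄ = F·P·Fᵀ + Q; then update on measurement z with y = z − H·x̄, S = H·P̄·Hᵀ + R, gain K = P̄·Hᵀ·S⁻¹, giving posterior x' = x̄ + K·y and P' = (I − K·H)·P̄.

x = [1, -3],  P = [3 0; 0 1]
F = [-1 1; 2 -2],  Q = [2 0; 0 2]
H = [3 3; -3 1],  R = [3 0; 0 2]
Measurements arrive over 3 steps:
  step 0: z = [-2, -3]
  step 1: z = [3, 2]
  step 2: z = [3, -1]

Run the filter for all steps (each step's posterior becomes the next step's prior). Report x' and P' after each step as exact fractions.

step 0: x̄ = F·x = [-4, 8]
step 0: P̄ = F·P·Fᵀ + Q = [6 -8; -8 18]
step 0: y = z − H·x̄ = [-14, -23]
step 0: S = H·P̄·Hᵀ + R = [75 48; 48 122]
step 0: K = P̄·Hᵀ·S⁻¹ = [86/1141 -277/1141; 274/1141 285/1141]
step 0: x' = x̄ + K·y = [603/1141, -1263/1141]
step 0: P' = (I − K·H)·P̄ = [160/1141 -74/1141; -74/1141 348/1141]
step 1: x̄ = F·x = [-1866/1141, 3732/1141]
step 1: P̄ = F·P·Fᵀ + Q = [2938/1141 -1312/1141; -1312/1141 4906/1141]
step 1: y = z − H·x̄ = [-2175/1141, -7048/1141]
step 1: S = H·P̄·Hᵀ + R = [50403/1141 -3852/1141; -3852/1141 41502/1141]
step 1: K = P̄·Hᵀ·S⁻¹ = [7958/101129 -71807/303387; 23446/101129 71165/303387]
step 1: x' = x̄ + K·y = [-98116/303387, 418654/303387]
step 1: P' = (I − K·H)·P̄ = [41872/303387 -17998/303387; -17998/303387 88336/303387]
step 2: x̄ = F·x = [516770/303387, -1033540/303387]
step 2: P̄ = F·P·Fᵀ + Q = [772978/303387 -332408/303387; -332408/303387 1271590/303387]
step 2: y = z − H·x̄ = [820157/101129, 2280463/303387]
step 2: S = H·P̄·Hᵀ + R = [4442643/101129 -382528/101129; -382528/101129 10829614/303387]
step 2: K = P̄·Hᵀ·S⁻¹ = [6191746/78568175 -18579199/78568175; 3638542/15713635 3677587/15713635]
step 2: x' = x̄ + K·y = [44389217/78568175, 3620649/15713635]
step 2: P' = (I − K·H)·P̄ = [10837536/78568175 -929158/15713635; -929158/15713635 913540/3142727]

step 0: x' = [603/1141, -1263/1141], P' = [160/1141 -74/1141; -74/1141 348/1141]
step 1: x' = [-98116/303387, 418654/303387], P' = [41872/303387 -17998/303387; -17998/303387 88336/303387]
step 2: x' = [44389217/78568175, 3620649/15713635], P' = [10837536/78568175 -929158/15713635; -929158/15713635 913540/3142727]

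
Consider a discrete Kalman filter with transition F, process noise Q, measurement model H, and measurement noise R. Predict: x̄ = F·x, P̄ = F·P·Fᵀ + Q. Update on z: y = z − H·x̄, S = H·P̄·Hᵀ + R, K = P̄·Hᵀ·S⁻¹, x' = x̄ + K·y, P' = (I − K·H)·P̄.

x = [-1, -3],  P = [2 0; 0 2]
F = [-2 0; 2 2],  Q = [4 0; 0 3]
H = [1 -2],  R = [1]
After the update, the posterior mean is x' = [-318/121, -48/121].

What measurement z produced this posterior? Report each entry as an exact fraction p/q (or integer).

z = [-2]

x̄ = F·x = [2, -8]
P̄ = F·P·Fᵀ + Q = [12 -8; -8 19]
S = H·P̄·Hᵀ + R = [121]
K = P̄·Hᵀ·S⁻¹ = [28/121; -46/121]
x' − x̄ = [-560/121, 920/121] = K·y
y = (KᵀK)⁻¹·Kᵀ·(x' − x̄) = [-20]
z = y + H·x̄ = [-20] + [18] = [-2]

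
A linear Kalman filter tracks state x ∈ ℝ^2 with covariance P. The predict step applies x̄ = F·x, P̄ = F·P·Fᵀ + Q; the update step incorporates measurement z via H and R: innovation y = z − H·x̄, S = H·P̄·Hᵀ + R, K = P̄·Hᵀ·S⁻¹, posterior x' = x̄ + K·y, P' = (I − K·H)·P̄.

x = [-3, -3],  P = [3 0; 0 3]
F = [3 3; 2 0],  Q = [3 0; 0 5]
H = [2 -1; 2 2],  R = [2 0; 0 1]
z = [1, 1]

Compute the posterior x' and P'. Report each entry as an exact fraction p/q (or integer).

x' = [10296/24275, 1119/24275]
P' = [5919/24275 -3834/24275; -3834/24275 7774/24275]

x̄ = F·x = [-18, -6]
P̄ = F·P·Fᵀ + Q = [57 18; 18 17]
y = z − H·x̄ = [31, 49]
S = H·P̄·Hᵀ + R = [175 230; 230 441]
K = P̄·Hᵀ·S⁻¹ = [7836/24275 834/4855; -7721/24275 1576/4855]
x' = x̄ + K·y = [10296/24275, 1119/24275]
P' = (I − K·H)·P̄ = [5919/24275 -3834/24275; -3834/24275 7774/24275]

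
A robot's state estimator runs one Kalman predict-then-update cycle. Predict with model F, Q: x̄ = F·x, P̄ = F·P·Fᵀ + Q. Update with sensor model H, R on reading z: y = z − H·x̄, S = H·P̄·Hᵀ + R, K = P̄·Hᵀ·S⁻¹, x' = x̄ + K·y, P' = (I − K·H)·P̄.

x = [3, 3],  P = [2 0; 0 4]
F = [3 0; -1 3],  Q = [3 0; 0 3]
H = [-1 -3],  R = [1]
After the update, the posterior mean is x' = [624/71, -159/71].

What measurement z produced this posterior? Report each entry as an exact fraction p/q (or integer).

z = [-2]

x̄ = F·x = [9, 6]
P̄ = F·P·Fᵀ + Q = [21 -6; -6 41]
S = H·P̄·Hᵀ + R = [355]
K = P̄·Hᵀ·S⁻¹ = [-3/355; -117/355]
x' − x̄ = [-15/71, -585/71] = K·y
y = (KᵀK)⁻¹·Kᵀ·(x' − x̄) = [25]
z = y + H·x̄ = [25] + [-27] = [-2]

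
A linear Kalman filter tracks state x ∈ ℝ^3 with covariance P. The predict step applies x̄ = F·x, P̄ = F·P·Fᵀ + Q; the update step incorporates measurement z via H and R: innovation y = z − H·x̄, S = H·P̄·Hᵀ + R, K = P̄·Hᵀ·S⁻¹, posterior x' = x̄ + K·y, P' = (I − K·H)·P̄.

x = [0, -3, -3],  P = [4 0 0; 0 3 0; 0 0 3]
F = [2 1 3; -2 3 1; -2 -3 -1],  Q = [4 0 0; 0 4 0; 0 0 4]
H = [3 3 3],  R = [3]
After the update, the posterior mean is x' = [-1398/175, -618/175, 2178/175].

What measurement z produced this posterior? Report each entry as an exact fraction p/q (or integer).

z = [3]

x̄ = F·x = [-12, -12, 12]
P̄ = F·P·Fᵀ + Q = [50 2 -34; 2 50 -14; -34 -14 50]
S = H·P̄·Hᵀ + R = [525]
K = P̄·Hᵀ·S⁻¹ = [18/175; 38/175; 2/175]
x' − x̄ = [702/175, 1482/175, 78/175] = K·y
y = (KᵀK)⁻¹·Kᵀ·(x' − x̄) = [39]
z = y + H·x̄ = [39] + [-36] = [3]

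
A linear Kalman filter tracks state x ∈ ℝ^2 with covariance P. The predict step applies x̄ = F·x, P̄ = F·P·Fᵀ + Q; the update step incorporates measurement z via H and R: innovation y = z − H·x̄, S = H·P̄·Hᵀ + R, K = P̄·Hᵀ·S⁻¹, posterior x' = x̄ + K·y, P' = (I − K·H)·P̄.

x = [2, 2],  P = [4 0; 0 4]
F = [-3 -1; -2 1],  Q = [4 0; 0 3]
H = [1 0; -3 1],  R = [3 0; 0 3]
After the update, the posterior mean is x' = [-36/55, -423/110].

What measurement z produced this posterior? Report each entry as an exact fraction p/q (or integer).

z = [-3, -3]

x̄ = F·x = [-8, -2]
P̄ = F·P·Fᵀ + Q = [44 20; 20 23]
S = H·P̄·Hᵀ + R = [47 -112; -112 302]
K = P̄·Hᵀ·S⁻¹ = [124/275 -56/275; 316/275 167/550]
x' − x̄ = [404/55, -203/110] = K·y
y = (KᵀK)⁻¹·Kᵀ·(x' − x̄) = [5, -25]
z = y + H·x̄ = [5, -25] + [-8, 22] = [-3, -3]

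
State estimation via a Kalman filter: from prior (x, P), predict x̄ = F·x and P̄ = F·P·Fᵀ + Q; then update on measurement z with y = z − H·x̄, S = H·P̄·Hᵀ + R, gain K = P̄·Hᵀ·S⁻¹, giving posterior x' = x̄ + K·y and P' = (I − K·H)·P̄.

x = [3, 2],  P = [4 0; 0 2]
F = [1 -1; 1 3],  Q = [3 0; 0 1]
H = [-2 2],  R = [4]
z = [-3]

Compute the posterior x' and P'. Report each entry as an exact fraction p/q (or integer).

x' = [283/74, 191/74]
P' = [212/37 201/37; 201/37 226/37]

x̄ = F·x = [1, 9]
P̄ = F·P·Fᵀ + Q = [9 -2; -2 23]
y = z − H·x̄ = [-19]
S = H·P̄·Hᵀ + R = [148]
K = P̄·Hᵀ·S⁻¹ = [-11/74; 25/74]
x' = x̄ + K·y = [283/74, 191/74]
P' = (I − K·H)·P̄ = [212/37 201/37; 201/37 226/37]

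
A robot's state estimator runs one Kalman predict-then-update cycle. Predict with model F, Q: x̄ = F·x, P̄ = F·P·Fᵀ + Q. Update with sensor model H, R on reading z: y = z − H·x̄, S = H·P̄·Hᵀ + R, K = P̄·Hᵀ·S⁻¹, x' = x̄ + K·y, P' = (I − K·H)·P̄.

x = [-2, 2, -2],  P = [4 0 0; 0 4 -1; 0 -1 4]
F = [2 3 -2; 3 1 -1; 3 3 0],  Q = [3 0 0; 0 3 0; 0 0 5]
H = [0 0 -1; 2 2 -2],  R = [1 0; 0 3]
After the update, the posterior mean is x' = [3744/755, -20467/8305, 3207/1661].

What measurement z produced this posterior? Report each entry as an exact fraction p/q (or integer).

x̄ = F·x = [6, -2, 0]
P̄ = F·P·Fᵀ + Q = [83 49 66; 49 49 51; 66 51 77]
S = H·P̄·Hᵀ + R = [78 -80; -80 295]
K = P̄·Hᵀ·S⁻¹ = [-81/151 228/755; -1505/3322 1626/8305; -3263/3322 8/1661]
x' − x̄ = [-786/755, -3857/8305, 3207/1661] = K·y
y = (KᵀK)⁻¹·Kᵀ·(x' − x̄) = [-2, -7]
z = y + H·x̄ = [-2, -7] + [0, 8] = [-2, 1]

z = [-2, 1]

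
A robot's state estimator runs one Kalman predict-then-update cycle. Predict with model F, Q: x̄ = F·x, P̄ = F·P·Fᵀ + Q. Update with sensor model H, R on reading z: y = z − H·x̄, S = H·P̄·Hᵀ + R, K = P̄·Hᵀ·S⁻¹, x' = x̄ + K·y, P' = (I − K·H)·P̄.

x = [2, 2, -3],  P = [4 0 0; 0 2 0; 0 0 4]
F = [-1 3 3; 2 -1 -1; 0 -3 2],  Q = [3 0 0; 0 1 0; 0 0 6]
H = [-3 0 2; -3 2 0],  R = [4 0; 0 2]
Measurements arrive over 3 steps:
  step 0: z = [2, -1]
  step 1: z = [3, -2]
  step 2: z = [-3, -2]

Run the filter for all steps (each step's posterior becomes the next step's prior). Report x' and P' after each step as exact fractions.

step 0: x' = [6932/87617, -21442/87617, 70324/87617], P' = [244732/87617 348296/87617 359128/87617; 348296/87617 537729/87617 511150/87617; 359128/87617 511150/87617 612444/87617]
step 1: x' = [1739299575/3329117374, -135933881/605294068, 15289821225/6658234748], P' = [1067971799/1664558687 212313633/302647034 2909239283/3329117374; 212313633/302647034 694648557/605294068 572018521/605294068; 2909239283/3329117374 572018521/605294068 14164305923/6658234748]
step 2: x' = [9294985258845/8569369349261, 7494221357177/17138738698522, 3997625649177/8569369349261], P' = [16435844740762/25708108047783 17970951223100/25708108047783 22411356145639/25708108047783; 17970951223100/25708108047783 58865787069983/51416216095566 24256147890038/25708108047783; 22411356145639/25708108047783 24256147890038/25708108047783 108948200155499/51416216095566]

step 0: x̄ = F·x = [-5, 5, -12]
step 0: P̄ = F·P·Fᵀ + Q = [61 -26 6; -26 23 -2; 6 -2 40]
step 0: y = z − H·x̄ = [11, -26]
step 0: S = H·P̄·Hᵀ + R = [641 661; 661 955]
step 0: K = P̄·Hᵀ·S⁻¹ = [-3985/87617 -18802/87617; -5647/87617 15285/87617; 36876/87617 -27542/87617]
step 0: x' = x̄ + K·y = [6932/87617, -21442/87617, 70324/87617]
step 0: P' = (I − K·H)·P̄ = [244732/87617 348296/87617 359128/87617; 348296/87617 537729/87617 511150/87617; 359128/87617 511150/87617 612444/87617]
step 1: x̄ = F·x = [139714/87617, -35018/87617, 204974/87617]
step 1: P̄ = F·P·Fᵀ + Q = [15815296/87617 -2054915/87617 -2371715/87617; -2054915/87617 409322/87617 246185/87617; -2371715/87617 246185/87617 1681239/87617]
step 1: y = z − H·x̄ = [272045/87617, 313944/87617]
step 1: S = H·P̄·Hᵀ + R = [177873668/87617 169882184/87617; 169882184/87617 168809166/87617]
step 1: K = P̄·Hᵀ·S⁻¹ = [-147338057/3329117374 -434232717/1664558687; -32461189/605294068 28853829/302647034; 2718294037/6658234748 -1217757059/3329117374]
step 1: x' = x̄ + K·y = [1739299575/3329117374, -135933881/605294068, 15289821225/6658234748]
step 1: P' = (I − K·H)·P̄ = [1067971799/1664558687 212313633/302647034 2909239283/3329117374; 212313633/302647034 694648557/605294068 572018521/605294068; 2909239283/3329117374 572018521/605294068 14164305923/6658234748]
step 2: x̄ = F·x = [9476261613/1664558687, -310788647/302647034, 35065460523/6658234748]
step 2: P̄ = F·P·Fᵀ + Q = [67704737024/1664558687 -870174261/151323517 -71310038/1664558687; -870174261/151323517 367684479/151323517 -175658683/302647034; -71310038/1664558687 -175658683/302647034 89870394551/6658234748]
step 2: y = z − H·x̄ = [11804757033/3329117374, 28518342582/1664558687]
step 2: S = H·P̄·Hᵀ + R = [706726982971/1664558687 663337503644/1664558687; 663337503644/1664558687 743712870118/1664558687]
step 2: K = P̄·Hᵀ·S⁻¹ = [-1121205482752/25708108047783 -6682815888043/25708108047783; -1350139472306/25708108047783 4952933400683/51416216095566; 20857065859291/51416216095566 -18721772656841/51416216095566]
step 2: x' = x̄ + K·y = [9294985258845/8569369349261, 7494221357177/17138738698522, 3997625649177/8569369349261]
step 2: P' = (I − K·H)·P̄ = [16435844740762/25708108047783 17970951223100/25708108047783 22411356145639/25708108047783; 17970951223100/25708108047783 58865787069983/51416216095566 24256147890038/25708108047783; 22411356145639/25708108047783 24256147890038/25708108047783 108948200155499/51416216095566]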